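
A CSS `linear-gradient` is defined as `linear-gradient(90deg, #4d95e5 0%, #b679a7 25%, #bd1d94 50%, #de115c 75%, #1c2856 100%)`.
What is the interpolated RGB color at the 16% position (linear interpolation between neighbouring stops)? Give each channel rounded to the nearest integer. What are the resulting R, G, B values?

16% lies between the 0% and 25% stops, so the local fraction is t = (16 − 0)/(25 − 0) = 16/25 ≈ 0.64.
#4d95e5 → (77, 149, 229); #b679a7 → (182, 121, 167).
R = 77 + 0.64 × (182 − 77) = 144.2 → 144
G = 149 + 0.64 × (121 − 149) = 131.08 → 131
B = 229 + 0.64 × (167 − 229) = 189.32 → 189

(144, 131, 189)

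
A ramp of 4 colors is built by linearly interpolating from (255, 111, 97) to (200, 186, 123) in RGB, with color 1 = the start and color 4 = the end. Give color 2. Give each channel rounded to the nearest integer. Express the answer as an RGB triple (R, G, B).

With 4 swatches and endpoints inclusive, swatch 2 sits at t = (2 − 1)/(4 − 1) = 1/3 ≈ 0.3333.
R = 255 + 0.3333 × (200 − 255) = 236.668 → 237
G = 111 + 0.3333 × (186 − 111) = 135.998 → 136
B = 97 + 0.3333 × (123 − 97) = 105.666 → 106

(237, 136, 106)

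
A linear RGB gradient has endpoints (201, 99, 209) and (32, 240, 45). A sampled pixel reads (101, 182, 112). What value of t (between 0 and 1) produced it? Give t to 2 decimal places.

0.59

Invert the lerp on the R channel (largest span, 169): t = (101 − 201) / (32 − 201) = -100/-169 = 0.59172.
Check on G: (182 − 99)/(240 − 99) = 0.5887 ✓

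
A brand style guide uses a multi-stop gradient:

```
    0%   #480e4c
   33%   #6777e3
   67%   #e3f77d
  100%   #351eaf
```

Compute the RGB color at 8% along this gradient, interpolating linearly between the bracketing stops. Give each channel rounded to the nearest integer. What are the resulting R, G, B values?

(80, 39, 113)

8% lies between the 0% and 33% stops, so the local fraction is t = (8 − 0)/(33 − 0) = 8/33 ≈ 0.2424.
#480e4c → (72, 14, 76); #6777e3 → (103, 119, 227).
R = 72 + 0.2424 × (103 − 72) = 79.514 → 80
G = 14 + 0.2424 × (119 − 14) = 39.452 → 39
B = 76 + 0.2424 × (227 − 76) = 112.602 → 113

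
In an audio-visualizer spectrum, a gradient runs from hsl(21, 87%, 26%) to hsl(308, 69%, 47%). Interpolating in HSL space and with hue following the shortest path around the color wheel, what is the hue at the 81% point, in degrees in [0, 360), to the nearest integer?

322

Hue: 308 − 21 = 287°, but |287| > 180 so the shorter arc goes the other way: Δh = 287 − 360 = -73°.
H = 21 + 0.81 × (-73) = -38.13 → -38 → -38 mod 360 = 322°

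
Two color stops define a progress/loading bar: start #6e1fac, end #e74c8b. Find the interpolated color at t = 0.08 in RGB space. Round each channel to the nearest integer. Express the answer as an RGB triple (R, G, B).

(120, 35, 169)

#6e1fac → (110, 31, 172); #e74c8b → (231, 76, 139).
R = 110 + 0.08 × (231 − 110) = 110 + 0.08 × 121 = 119.68 → 120
G = 31 + 0.08 × (76 − 31) = 31 + 0.08 × 45 = 34.6 → 35
B = 172 + 0.08 × (139 − 172) = 172 + 0.08 × -33 = 169.36 → 169
So the blended color is (120, 35, 169), about #7823a9.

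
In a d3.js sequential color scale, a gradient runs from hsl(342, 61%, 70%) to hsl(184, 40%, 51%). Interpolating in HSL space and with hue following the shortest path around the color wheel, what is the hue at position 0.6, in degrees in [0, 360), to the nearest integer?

247

Hue arc: Δh = 184 − 342 = -158° (|Δh| ≤ 180, already the shorter path).
H = 342 + 0.6 × (-158) = 247.2 → 247°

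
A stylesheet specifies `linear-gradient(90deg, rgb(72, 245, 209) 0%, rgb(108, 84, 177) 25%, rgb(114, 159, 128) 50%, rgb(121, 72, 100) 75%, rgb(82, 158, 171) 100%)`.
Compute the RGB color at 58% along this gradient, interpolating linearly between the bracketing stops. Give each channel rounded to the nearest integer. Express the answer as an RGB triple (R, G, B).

58% lies between the 50% and 75% stops, so the local fraction is t = (58 − 50)/(75 − 50) = 8/25 ≈ 0.32.
R = 114 + 0.32 × (121 − 114) = 116.24 → 116
G = 159 + 0.32 × (72 − 159) = 131.16 → 131
B = 128 + 0.32 × (100 − 128) = 119.04 → 119

(116, 131, 119)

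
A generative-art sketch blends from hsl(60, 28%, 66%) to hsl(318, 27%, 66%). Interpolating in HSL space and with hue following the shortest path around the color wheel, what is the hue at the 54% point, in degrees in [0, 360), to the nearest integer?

Hue: 318 − 60 = 258°, but |258| > 180 so the shorter arc goes the other way: Δh = 258 − 360 = -102°.
H = 60 + 0.54 × (-102) = 4.92 → 5°

5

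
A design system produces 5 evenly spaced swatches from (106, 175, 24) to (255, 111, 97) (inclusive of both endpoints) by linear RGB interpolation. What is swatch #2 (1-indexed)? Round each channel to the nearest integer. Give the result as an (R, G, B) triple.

With 5 swatches and endpoints inclusive, swatch 2 sits at t = (2 − 1)/(5 − 1) = 1/4 ≈ 0.25.
R = 106 + 0.25 × (255 − 106) = 143.25 → 143
G = 175 + 0.25 × (111 − 175) = 159 → 159
B = 24 + 0.25 × (97 − 24) = 42.25 → 42

(143, 159, 42)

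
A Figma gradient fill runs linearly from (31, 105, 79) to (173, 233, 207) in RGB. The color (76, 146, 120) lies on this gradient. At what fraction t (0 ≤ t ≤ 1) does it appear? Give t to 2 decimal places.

0.32

Invert the lerp on the R channel (largest span, 142): t = (76 − 31) / (173 − 31) = 45/142 = 0.3169.
Check on G: (146 − 105)/(233 − 105) = 0.3203 ✓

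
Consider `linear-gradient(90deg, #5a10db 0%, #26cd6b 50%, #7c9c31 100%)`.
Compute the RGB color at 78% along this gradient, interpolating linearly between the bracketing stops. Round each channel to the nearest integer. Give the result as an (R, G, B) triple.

78% lies between the 50% and 100% stops, so the local fraction is t = (78 − 50)/(100 − 50) = 28/50 ≈ 0.56.
#26cd6b → (38, 205, 107); #7c9c31 → (124, 156, 49).
R = 38 + 0.56 × (124 − 38) = 86.16 → 86
G = 205 + 0.56 × (156 − 205) = 177.56 → 178
B = 107 + 0.56 × (49 − 107) = 74.52 → 75

(86, 178, 75)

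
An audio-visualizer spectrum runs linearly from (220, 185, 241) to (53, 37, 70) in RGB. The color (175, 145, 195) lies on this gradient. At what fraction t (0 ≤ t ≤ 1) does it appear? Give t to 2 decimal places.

Invert the lerp on the B channel (largest span, 171): t = (195 − 241) / (70 − 241) = -46/-171 = 0.26901.
Check on R: (175 − 220)/(53 − 220) = 0.2695 ✓

0.27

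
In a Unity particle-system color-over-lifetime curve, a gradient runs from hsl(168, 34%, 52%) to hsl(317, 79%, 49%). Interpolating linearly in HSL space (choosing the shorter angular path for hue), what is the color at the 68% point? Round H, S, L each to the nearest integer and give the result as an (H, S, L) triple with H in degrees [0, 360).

Hue arc: Δh = 317 − 168 = 149° (|Δh| ≤ 180, already the shorter path).
H = 168 + 0.68 × (149) = 269.32 → 269°
S = 34 + 0.68 × (79 − 34) = 64.6 → 65%
L = 52 + 0.68 × (49 − 52) = 49.96 → 50%

(269, 65, 50)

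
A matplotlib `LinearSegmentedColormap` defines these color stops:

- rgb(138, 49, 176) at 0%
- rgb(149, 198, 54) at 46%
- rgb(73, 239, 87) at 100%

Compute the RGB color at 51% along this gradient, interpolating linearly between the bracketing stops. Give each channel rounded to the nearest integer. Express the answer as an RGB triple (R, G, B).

51% lies between the 46% and 100% stops, so the local fraction is t = (51 − 46)/(100 − 46) = 5/54 ≈ 0.0926.
R = 149 + 0.0926 × (73 − 149) = 141.962 → 142
G = 198 + 0.0926 × (239 − 198) = 201.797 → 202
B = 54 + 0.0926 × (87 − 54) = 57.056 → 57

(142, 202, 57)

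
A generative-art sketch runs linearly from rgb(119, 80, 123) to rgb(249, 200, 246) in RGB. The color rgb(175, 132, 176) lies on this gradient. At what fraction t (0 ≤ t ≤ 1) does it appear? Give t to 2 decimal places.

Invert the lerp on the R channel (largest span, 130): t = (175 − 119) / (249 − 119) = 56/130 = 0.43077.
Check on G: (132 − 80)/(200 − 80) = 0.4333 ✓

0.43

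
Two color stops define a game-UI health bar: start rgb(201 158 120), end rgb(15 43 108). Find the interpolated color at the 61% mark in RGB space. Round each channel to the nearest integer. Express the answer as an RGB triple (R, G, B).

(88, 88, 113)

61% corresponds to t = 0.61.
R = 201 + 0.61 × (15 − 201) = 201 + 0.61 × -186 = 87.54 → 88
G = 158 + 0.61 × (43 − 158) = 158 + 0.61 × -115 = 87.85 → 88
B = 120 + 0.61 × (108 − 120) = 120 + 0.61 × -12 = 112.68 → 113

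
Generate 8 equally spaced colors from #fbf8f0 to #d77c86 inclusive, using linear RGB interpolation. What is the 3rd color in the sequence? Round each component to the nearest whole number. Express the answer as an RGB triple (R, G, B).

With 8 swatches and endpoints inclusive, swatch 3 sits at t = (3 − 1)/(8 − 1) = 2/7 ≈ 0.2857.
#fbf8f0 → (251, 248, 240); #d77c86 → (215, 124, 134).
R = 251 + 0.2857 × (215 − 251) = 240.715 → 241
G = 248 + 0.2857 × (124 − 248) = 212.573 → 213
B = 240 + 0.2857 × (134 − 240) = 209.716 → 210

(241, 213, 210)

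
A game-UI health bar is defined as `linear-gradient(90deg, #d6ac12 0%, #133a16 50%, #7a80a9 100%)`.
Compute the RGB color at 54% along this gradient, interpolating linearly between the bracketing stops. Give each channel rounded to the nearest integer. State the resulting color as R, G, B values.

(27, 64, 34)

54% lies between the 50% and 100% stops, so the local fraction is t = (54 − 50)/(100 − 50) = 4/50 ≈ 0.08.
#133a16 → (19, 58, 22); #7a80a9 → (122, 128, 169).
R = 19 + 0.08 × (122 − 19) = 27.24 → 27
G = 58 + 0.08 × (128 − 58) = 63.6 → 64
B = 22 + 0.08 × (169 − 22) = 33.76 → 34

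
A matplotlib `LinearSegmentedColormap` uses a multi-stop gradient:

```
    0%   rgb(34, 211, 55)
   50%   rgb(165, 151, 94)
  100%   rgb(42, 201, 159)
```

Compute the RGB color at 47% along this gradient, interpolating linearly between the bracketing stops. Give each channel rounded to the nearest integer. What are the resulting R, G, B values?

47% lies between the 0% and 50% stops, so the local fraction is t = (47 − 0)/(50 − 0) = 47/50 ≈ 0.94.
R = 34 + 0.94 × (165 − 34) = 157.14 → 157
G = 211 + 0.94 × (151 − 211) = 154.6 → 155
B = 55 + 0.94 × (94 − 55) = 91.66 → 92

(157, 155, 92)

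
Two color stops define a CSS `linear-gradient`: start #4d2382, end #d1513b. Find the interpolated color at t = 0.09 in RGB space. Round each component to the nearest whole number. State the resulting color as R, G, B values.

#4d2382 → (77, 35, 130); #d1513b → (209, 81, 59).
R = 77 + 0.09 × (209 − 77) = 77 + 0.09 × 132 = 88.88 → 89
G = 35 + 0.09 × (81 − 35) = 35 + 0.09 × 46 = 39.14 → 39
B = 130 + 0.09 × (59 − 130) = 130 + 0.09 × -71 = 123.61 → 124
So the blended color is (89, 39, 124), about #59277c.

(89, 39, 124)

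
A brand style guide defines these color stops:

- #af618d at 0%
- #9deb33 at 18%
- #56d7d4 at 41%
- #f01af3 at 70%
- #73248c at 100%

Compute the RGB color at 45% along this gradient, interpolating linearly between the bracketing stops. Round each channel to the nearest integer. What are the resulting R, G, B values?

(107, 189, 216)

45% lies between the 41% and 70% stops, so the local fraction is t = (45 − 41)/(70 − 41) = 4/29 ≈ 0.1379.
#56d7d4 → (86, 215, 212); #f01af3 → (240, 26, 243).
R = 86 + 0.1379 × (240 − 86) = 107.237 → 107
G = 215 + 0.1379 × (26 − 215) = 188.937 → 189
B = 212 + 0.1379 × (243 − 212) = 216.275 → 216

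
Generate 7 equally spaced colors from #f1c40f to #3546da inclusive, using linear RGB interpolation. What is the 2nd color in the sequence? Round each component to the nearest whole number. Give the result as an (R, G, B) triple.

With 7 swatches and endpoints inclusive, swatch 2 sits at t = (2 − 1)/(7 − 1) = 1/6 ≈ 0.1667.
#f1c40f → (241, 196, 15); #3546da → (53, 70, 218).
R = 241 + 0.1667 × (53 − 241) = 209.66 → 210
G = 196 + 0.1667 × (70 − 196) = 174.996 → 175
B = 15 + 0.1667 × (218 − 15) = 48.84 → 49

(210, 175, 49)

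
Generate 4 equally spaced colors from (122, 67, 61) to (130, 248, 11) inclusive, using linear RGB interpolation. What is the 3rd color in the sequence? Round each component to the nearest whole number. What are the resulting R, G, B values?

(127, 188, 28)

With 4 swatches and endpoints inclusive, swatch 3 sits at t = (3 − 1)/(4 − 1) = 2/3 ≈ 0.6667.
R = 122 + 0.6667 × (130 − 122) = 127.334 → 127
G = 67 + 0.6667 × (248 − 67) = 187.673 → 188
B = 61 + 0.6667 × (11 − 61) = 27.665 → 28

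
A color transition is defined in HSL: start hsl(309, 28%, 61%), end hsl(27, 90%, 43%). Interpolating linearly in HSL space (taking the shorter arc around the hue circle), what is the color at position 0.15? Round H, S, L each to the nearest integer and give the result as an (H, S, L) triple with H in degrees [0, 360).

(321, 37, 58)

Hue: 27 − 309 = -282°, but |-282| > 180 so the shorter arc goes the other way: Δh = -282 + 360 = 78°.
H = 309 + 0.15 × (78) = 320.7 → 321°
S = 28 + 0.15 × (90 − 28) = 37.3 → 37%
L = 61 + 0.15 × (43 − 61) = 58.3 → 58%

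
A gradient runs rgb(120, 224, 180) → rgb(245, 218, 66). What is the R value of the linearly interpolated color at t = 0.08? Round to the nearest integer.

R = 120 + 0.08 × (245 − 120) = 130 → 130

130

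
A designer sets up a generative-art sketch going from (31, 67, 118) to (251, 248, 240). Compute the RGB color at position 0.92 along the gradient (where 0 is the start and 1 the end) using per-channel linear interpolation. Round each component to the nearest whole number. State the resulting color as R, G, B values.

(233, 234, 230)

R = 31 + 0.92 × (251 − 31) = 31 + 0.92 × 220 = 233.4 → 233
G = 67 + 0.92 × (248 − 67) = 67 + 0.92 × 181 = 233.52 → 234
B = 118 + 0.92 × (240 − 118) = 118 + 0.92 × 122 = 230.24 → 230
So the blended color is (233, 234, 230), about #e9eae6.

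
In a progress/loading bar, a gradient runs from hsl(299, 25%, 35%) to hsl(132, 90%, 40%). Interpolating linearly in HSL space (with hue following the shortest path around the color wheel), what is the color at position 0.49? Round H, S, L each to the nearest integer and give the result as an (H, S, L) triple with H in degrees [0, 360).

Hue arc: Δh = 132 − 299 = -167° (|Δh| ≤ 180, already the shorter path).
H = 299 + 0.49 × (-167) = 217.17 → 217°
S = 25 + 0.49 × (90 − 25) = 56.85 → 57%
L = 35 + 0.49 × (40 − 35) = 37.45 → 37%

(217, 57, 37)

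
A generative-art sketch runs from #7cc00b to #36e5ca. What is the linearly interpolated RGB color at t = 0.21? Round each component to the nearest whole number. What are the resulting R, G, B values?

#7cc00b → (124, 192, 11); #36e5ca → (54, 229, 202).
R = 124 + 0.21 × (54 − 124) = 124 + 0.21 × -70 = 109.3 → 109
G = 192 + 0.21 × (229 − 192) = 192 + 0.21 × 37 = 199.77 → 200
B = 11 + 0.21 × (202 − 11) = 11 + 0.21 × 191 = 51.11 → 51

(109, 200, 51)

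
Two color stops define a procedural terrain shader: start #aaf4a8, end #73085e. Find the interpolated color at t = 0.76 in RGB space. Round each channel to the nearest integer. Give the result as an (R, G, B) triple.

(128, 65, 112)

#aaf4a8 → (170, 244, 168); #73085e → (115, 8, 94).
R = 170 + 0.76 × (115 − 170) = 170 + 0.76 × -55 = 128.2 → 128
G = 244 + 0.76 × (8 − 244) = 244 + 0.76 × -236 = 64.64 → 65
B = 168 + 0.76 × (94 − 168) = 168 + 0.76 × -74 = 111.76 → 112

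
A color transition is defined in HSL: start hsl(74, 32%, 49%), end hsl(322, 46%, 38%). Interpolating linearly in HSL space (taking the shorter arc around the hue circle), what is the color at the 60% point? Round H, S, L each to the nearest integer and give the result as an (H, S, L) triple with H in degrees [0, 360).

(7, 40, 42)

Hue: 322 − 74 = 248°, but |248| > 180 so the shorter arc goes the other way: Δh = 248 − 360 = -112°.
H = 74 + 0.6 × (-112) = 6.8 → 7°
S = 32 + 0.6 × (46 − 32) = 40.4 → 40%
L = 49 + 0.6 × (38 − 49) = 42.4 → 42%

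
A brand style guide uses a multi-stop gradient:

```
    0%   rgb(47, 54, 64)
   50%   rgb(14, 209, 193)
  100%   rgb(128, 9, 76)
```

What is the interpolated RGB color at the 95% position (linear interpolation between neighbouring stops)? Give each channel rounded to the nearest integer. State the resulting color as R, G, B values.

95% lies between the 50% and 100% stops, so the local fraction is t = (95 − 50)/(100 − 50) = 45/50 ≈ 0.9.
R = 14 + 0.9 × (128 − 14) = 116.6 → 117
G = 209 + 0.9 × (9 − 209) = 29 → 29
B = 193 + 0.9 × (76 − 193) = 87.7 → 88

(117, 29, 88)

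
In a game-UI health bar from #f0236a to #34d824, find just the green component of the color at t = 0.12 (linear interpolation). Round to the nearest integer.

G₁ = 35 (from #f0236a), G₂ = 216 (from #34d824).
G = 35 + 0.12 × (216 − 35) = 56.72 → 57

57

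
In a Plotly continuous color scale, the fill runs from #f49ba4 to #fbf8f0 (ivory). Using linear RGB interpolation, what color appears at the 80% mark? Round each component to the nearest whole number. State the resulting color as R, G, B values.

(250, 229, 225)

#f49ba4 → (244, 155, 164); #fbf8f0 → (251, 248, 240).
80% corresponds to t = 0.8.
R = 244 + 0.8 × (251 − 244) = 244 + 0.8 × 7 = 249.6 → 250
G = 155 + 0.8 × (248 − 155) = 155 + 0.8 × 93 = 229.4 → 229
B = 164 + 0.8 × (240 − 164) = 164 + 0.8 × 76 = 224.8 → 225
So the blended color is (250, 229, 225), about #fae5e1.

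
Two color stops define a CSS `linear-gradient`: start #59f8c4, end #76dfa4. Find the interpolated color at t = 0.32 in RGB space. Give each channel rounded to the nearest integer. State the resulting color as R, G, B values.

#59f8c4 → (89, 248, 196); #76dfa4 → (118, 223, 164).
R = 89 + 0.32 × (118 − 89) = 89 + 0.32 × 29 = 98.28 → 98
G = 248 + 0.32 × (223 − 248) = 248 + 0.32 × -25 = 240 → 240
B = 196 + 0.32 × (164 − 196) = 196 + 0.32 × -32 = 185.76 → 186
So the blended color is (98, 240, 186), about #62f0ba.

(98, 240, 186)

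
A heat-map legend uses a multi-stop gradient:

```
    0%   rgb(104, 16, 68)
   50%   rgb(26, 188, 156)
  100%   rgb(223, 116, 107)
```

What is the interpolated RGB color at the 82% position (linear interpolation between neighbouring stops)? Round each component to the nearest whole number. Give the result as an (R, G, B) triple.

(152, 142, 125)

82% lies between the 50% and 100% stops, so the local fraction is t = (82 − 50)/(100 − 50) = 32/50 ≈ 0.64.
R = 26 + 0.64 × (223 − 26) = 152.08 → 152
G = 188 + 0.64 × (116 − 188) = 141.92 → 142
B = 156 + 0.64 × (107 − 156) = 124.64 → 125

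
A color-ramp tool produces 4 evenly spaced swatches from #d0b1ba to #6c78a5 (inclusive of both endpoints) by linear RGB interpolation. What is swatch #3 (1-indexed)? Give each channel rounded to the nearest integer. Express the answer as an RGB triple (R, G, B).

(141, 139, 172)

With 4 swatches and endpoints inclusive, swatch 3 sits at t = (3 − 1)/(4 − 1) = 2/3 ≈ 0.6667.
#d0b1ba → (208, 177, 186); #6c78a5 → (108, 120, 165).
R = 208 + 0.6667 × (108 − 208) = 141.33 → 141
G = 177 + 0.6667 × (120 − 177) = 138.998 → 139
B = 186 + 0.6667 × (165 − 186) = 171.999 → 172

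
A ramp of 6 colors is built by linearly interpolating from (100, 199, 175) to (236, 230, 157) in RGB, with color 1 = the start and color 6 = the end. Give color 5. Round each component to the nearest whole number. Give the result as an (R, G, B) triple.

(209, 224, 161)

With 6 swatches and endpoints inclusive, swatch 5 sits at t = (5 − 1)/(6 − 1) = 4/5 ≈ 0.8.
R = 100 + 0.8 × (236 − 100) = 208.8 → 209
G = 199 + 0.8 × (230 − 199) = 223.8 → 224
B = 175 + 0.8 × (157 − 175) = 160.6 → 161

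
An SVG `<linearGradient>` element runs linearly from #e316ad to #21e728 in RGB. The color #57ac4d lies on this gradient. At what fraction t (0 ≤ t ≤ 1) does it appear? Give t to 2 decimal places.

0.72

Invert the lerp on the G channel (largest span, 209): t = (172 − 22) / (231 − 22) = 150/209 = 0.7177.
Check on R: (87 − 227)/(33 − 227) = 0.7216 ✓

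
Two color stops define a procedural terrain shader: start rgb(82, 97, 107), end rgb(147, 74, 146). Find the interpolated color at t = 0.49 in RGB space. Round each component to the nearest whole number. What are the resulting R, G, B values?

(114, 86, 126)

R = 82 + 0.49 × (147 − 82) = 82 + 0.49 × 65 = 113.85 → 114
G = 97 + 0.49 × (74 − 97) = 97 + 0.49 × -23 = 85.73 → 86
B = 107 + 0.49 × (146 − 107) = 107 + 0.49 × 39 = 126.11 → 126
So the blended color is (114, 86, 126), about #72567e.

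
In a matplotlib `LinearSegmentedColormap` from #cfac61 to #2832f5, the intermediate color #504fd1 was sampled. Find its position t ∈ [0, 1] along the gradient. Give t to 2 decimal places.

Invert the lerp on the R channel (largest span, 167): t = (80 − 207) / (40 − 207) = -127/-167 = 0.76048.
Check on G: (79 − 172)/(50 − 172) = 0.7623 ✓

0.76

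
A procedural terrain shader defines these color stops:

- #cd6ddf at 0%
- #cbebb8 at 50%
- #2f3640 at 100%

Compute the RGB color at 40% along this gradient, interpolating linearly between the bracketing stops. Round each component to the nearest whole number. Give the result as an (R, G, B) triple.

(203, 210, 192)

40% lies between the 0% and 50% stops, so the local fraction is t = (40 − 0)/(50 − 0) = 40/50 ≈ 0.8.
#cd6ddf → (205, 109, 223); #cbebb8 → (203, 235, 184).
R = 205 + 0.8 × (203 − 205) = 203.4 → 203
G = 109 + 0.8 × (235 − 109) = 209.8 → 210
B = 223 + 0.8 × (184 − 223) = 191.8 → 192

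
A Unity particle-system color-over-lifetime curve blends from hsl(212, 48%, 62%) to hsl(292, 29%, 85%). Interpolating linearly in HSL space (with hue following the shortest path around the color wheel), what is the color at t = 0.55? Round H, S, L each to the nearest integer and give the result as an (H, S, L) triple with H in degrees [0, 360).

(256, 38, 75)

Hue arc: Δh = 292 − 212 = 80° (|Δh| ≤ 180, already the shorter path).
H = 212 + 0.55 × (80) = 256 → 256°
S = 48 + 0.55 × (29 − 48) = 37.55 → 38%
L = 62 + 0.55 × (85 − 62) = 74.65 → 75%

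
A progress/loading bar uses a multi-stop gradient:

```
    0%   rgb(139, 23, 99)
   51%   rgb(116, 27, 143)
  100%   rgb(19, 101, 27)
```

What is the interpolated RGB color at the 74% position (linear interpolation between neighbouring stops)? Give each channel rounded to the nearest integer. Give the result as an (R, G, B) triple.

(70, 62, 89)

74% lies between the 51% and 100% stops, so the local fraction is t = (74 − 51)/(100 − 51) = 23/49 ≈ 0.4694.
R = 116 + 0.4694 × (19 − 116) = 70.468 → 70
G = 27 + 0.4694 × (101 − 27) = 61.736 → 62
B = 143 + 0.4694 × (27 − 143) = 88.55 → 89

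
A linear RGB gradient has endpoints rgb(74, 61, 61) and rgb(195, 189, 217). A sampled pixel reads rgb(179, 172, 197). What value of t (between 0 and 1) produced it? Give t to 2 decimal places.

Invert the lerp on the B channel (largest span, 156): t = (197 − 61) / (217 − 61) = 136/156 = 0.87179.
Check on R: (179 − 74)/(195 − 74) = 0.8678 ✓

0.87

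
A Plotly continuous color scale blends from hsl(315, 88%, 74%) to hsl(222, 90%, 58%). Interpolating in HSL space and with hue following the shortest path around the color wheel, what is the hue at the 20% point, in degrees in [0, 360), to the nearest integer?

Hue arc: Δh = 222 − 315 = -93° (|Δh| ≤ 180, already the shorter path).
H = 315 + 0.2 × (-93) = 296.4 → 296°

296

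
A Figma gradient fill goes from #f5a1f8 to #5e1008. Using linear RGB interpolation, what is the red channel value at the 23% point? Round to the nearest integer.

R₁ = 245 (from #f5a1f8), R₂ = 94 (from #5e1008).
R = 245 + 0.23 × (94 − 245) = 210.27 → 210

210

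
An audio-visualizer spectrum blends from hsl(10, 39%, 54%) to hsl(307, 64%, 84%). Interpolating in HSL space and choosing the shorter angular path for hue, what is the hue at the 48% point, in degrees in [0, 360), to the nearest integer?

Hue: 307 − 10 = 297°, but |297| > 180 so the shorter arc goes the other way: Δh = 297 − 360 = -63°.
H = 10 + 0.48 × (-63) = -20.24 → -20 → -20 mod 360 = 340°

340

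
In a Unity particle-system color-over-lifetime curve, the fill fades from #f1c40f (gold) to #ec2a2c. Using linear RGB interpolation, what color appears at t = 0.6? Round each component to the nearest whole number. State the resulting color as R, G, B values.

#f1c40f → (241, 196, 15); #ec2a2c → (236, 42, 44).
R = 241 + 0.6 × (236 − 241) = 241 + 0.6 × -5 = 238 → 238
G = 196 + 0.6 × (42 − 196) = 196 + 0.6 × -154 = 103.6 → 104
B = 15 + 0.6 × (44 − 15) = 15 + 0.6 × 29 = 32.4 → 32

(238, 104, 32)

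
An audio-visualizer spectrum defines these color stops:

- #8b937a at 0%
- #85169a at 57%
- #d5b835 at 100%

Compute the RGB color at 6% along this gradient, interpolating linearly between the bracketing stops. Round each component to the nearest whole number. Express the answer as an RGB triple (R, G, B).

6% lies between the 0% and 57% stops, so the local fraction is t = (6 − 0)/(57 − 0) = 6/57 ≈ 0.1053.
#8b937a → (139, 147, 122); #85169a → (133, 22, 154).
R = 139 + 0.1053 × (133 − 139) = 138.368 → 138
G = 147 + 0.1053 × (22 − 147) = 133.838 → 134
B = 122 + 0.1053 × (154 − 122) = 125.37 → 125

(138, 134, 125)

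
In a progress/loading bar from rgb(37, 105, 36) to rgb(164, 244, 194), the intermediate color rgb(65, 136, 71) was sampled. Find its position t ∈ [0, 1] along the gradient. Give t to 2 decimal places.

Invert the lerp on the B channel (largest span, 158): t = (71 − 36) / (194 − 36) = 35/158 = 0.22152.
Check on R: (65 − 37)/(164 − 37) = 0.2205 ✓

0.22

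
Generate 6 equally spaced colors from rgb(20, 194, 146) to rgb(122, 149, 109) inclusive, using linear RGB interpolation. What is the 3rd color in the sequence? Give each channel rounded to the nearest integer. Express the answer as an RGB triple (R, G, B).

With 6 swatches and endpoints inclusive, swatch 3 sits at t = (3 − 1)/(6 − 1) = 2/5 ≈ 0.4.
R = 20 + 0.4 × (122 − 20) = 60.8 → 61
G = 194 + 0.4 × (149 − 194) = 176 → 176
B = 146 + 0.4 × (109 − 146) = 131.2 → 131

(61, 176, 131)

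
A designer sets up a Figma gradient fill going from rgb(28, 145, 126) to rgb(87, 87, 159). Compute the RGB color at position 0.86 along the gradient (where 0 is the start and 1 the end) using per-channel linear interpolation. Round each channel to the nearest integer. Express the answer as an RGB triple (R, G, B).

R = 28 + 0.86 × (87 − 28) = 28 + 0.86 × 59 = 78.74 → 79
G = 145 + 0.86 × (87 − 145) = 145 + 0.86 × -58 = 95.12 → 95
B = 126 + 0.86 × (159 − 126) = 126 + 0.86 × 33 = 154.38 → 154
So the blended color is (79, 95, 154), about #4f5f9a.

(79, 95, 154)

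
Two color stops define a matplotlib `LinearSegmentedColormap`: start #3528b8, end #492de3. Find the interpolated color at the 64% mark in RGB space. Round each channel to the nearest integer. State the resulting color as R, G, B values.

(66, 43, 212)

#3528b8 → (53, 40, 184); #492de3 → (73, 45, 227).
64% corresponds to t = 0.64.
R = 53 + 0.64 × (73 − 53) = 53 + 0.64 × 20 = 65.8 → 66
G = 40 + 0.64 × (45 − 40) = 40 + 0.64 × 5 = 43.2 → 43
B = 184 + 0.64 × (227 − 184) = 184 + 0.64 × 43 = 211.52 → 212
So the blended color is (66, 43, 212), about #422bd4.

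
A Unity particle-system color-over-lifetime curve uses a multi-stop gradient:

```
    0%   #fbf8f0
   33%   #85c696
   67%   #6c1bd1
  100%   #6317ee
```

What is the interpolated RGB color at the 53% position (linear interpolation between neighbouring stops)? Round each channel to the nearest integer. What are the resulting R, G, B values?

53% lies between the 33% and 67% stops, so the local fraction is t = (53 − 33)/(67 − 33) = 20/34 ≈ 0.5882.
#85c696 → (133, 198, 150); #6c1bd1 → (108, 27, 209).
R = 133 + 0.5882 × (108 − 133) = 118.295 → 118
G = 198 + 0.5882 × (27 − 198) = 97.418 → 97
B = 150 + 0.5882 × (209 − 150) = 184.704 → 185

(118, 97, 185)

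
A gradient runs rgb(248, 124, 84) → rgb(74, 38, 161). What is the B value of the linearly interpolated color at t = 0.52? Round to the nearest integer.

B = 84 + 0.52 × (161 − 84) = 124.04 → 124

124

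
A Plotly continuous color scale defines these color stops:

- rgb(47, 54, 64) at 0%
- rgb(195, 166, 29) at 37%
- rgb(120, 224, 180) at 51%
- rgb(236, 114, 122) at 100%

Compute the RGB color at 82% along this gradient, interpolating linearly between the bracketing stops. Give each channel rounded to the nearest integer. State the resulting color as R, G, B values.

82% lies between the 51% and 100% stops, so the local fraction is t = (82 − 51)/(100 − 51) = 31/49 ≈ 0.6327.
R = 120 + 0.6327 × (236 − 120) = 193.393 → 193
G = 224 + 0.6327 × (114 − 224) = 154.403 → 154
B = 180 + 0.6327 × (122 − 180) = 143.303 → 143

(193, 154, 143)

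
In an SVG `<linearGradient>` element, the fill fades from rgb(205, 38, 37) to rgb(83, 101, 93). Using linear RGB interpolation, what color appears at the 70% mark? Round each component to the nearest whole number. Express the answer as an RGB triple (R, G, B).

(120, 82, 76)

70% corresponds to t = 0.7.
R = 205 + 0.7 × (83 − 205) = 205 + 0.7 × -122 = 119.6 → 120
G = 38 + 0.7 × (101 − 38) = 38 + 0.7 × 63 = 82.1 → 82
B = 37 + 0.7 × (93 − 37) = 37 + 0.7 × 56 = 76.2 → 76
So the blended color is (120, 82, 76), about #78524c.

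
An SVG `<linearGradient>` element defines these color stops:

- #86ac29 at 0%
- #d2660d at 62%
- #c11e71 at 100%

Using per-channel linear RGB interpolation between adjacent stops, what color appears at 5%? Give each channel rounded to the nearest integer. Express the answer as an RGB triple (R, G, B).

5% lies between the 0% and 62% stops, so the local fraction is t = (5 − 0)/(62 − 0) = 5/62 ≈ 0.0806.
#86ac29 → (134, 172, 41); #d2660d → (210, 102, 13).
R = 134 + 0.0806 × (210 − 134) = 140.126 → 140
G = 172 + 0.0806 × (102 − 172) = 166.358 → 166
B = 41 + 0.0806 × (13 − 41) = 38.743 → 39

(140, 166, 39)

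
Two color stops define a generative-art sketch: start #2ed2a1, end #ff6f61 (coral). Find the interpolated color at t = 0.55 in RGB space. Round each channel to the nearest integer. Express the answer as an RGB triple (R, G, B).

(161, 156, 126)

#2ed2a1 → (46, 210, 161); #ff6f61 → (255, 111, 97).
R = 46 + 0.55 × (255 − 46) = 46 + 0.55 × 209 = 160.95 → 161
G = 210 + 0.55 × (111 − 210) = 210 + 0.55 × -99 = 155.55 → 156
B = 161 + 0.55 × (97 − 161) = 161 + 0.55 × -64 = 125.8 → 126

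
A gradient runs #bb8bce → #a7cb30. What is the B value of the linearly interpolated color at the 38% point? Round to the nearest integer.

146

B₁ = 206 (from #bb8bce), B₂ = 48 (from #a7cb30).
B = 206 + 0.38 × (48 − 206) = 145.96 → 146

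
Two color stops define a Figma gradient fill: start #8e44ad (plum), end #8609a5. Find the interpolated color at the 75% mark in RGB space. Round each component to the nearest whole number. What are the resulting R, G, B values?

(136, 24, 167)

#8e44ad → (142, 68, 173); #8609a5 → (134, 9, 165).
75% corresponds to t = 0.75.
R = 142 + 0.75 × (134 − 142) = 142 + 0.75 × -8 = 136 → 136
G = 68 + 0.75 × (9 − 68) = 68 + 0.75 × -59 = 23.75 → 24
B = 173 + 0.75 × (165 − 173) = 173 + 0.75 × -8 = 167 → 167
So the blended color is (136, 24, 167), about #8818a7.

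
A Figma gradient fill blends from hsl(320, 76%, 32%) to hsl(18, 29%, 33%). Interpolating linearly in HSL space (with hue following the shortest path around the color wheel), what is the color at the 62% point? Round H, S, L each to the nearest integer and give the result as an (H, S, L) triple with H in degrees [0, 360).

(356, 47, 33)

Hue: 18 − 320 = -302°, but |-302| > 180 so the shorter arc goes the other way: Δh = -302 + 360 = 58°.
H = 320 + 0.62 × (58) = 355.96 → 356°
S = 76 + 0.62 × (29 − 76) = 46.86 → 47%
L = 32 + 0.62 × (33 − 32) = 32.62 → 33%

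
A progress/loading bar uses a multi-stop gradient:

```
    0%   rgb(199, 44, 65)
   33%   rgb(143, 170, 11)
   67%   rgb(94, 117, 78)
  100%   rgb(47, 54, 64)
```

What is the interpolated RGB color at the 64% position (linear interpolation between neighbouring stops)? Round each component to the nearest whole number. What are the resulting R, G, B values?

(98, 122, 72)

64% lies between the 33% and 67% stops, so the local fraction is t = (64 − 33)/(67 − 33) = 31/34 ≈ 0.9118.
R = 143 + 0.9118 × (94 − 143) = 98.322 → 98
G = 170 + 0.9118 × (117 − 170) = 121.675 → 122
B = 11 + 0.9118 × (78 − 11) = 72.091 → 72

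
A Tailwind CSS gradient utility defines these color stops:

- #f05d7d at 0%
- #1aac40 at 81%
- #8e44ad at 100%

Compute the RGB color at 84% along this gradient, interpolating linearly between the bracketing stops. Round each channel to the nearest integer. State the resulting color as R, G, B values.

(44, 156, 81)

84% lies between the 81% and 100% stops, so the local fraction is t = (84 − 81)/(100 − 81) = 3/19 ≈ 0.1579.
#1aac40 → (26, 172, 64); #8e44ad → (142, 68, 173).
R = 26 + 0.1579 × (142 − 26) = 44.316 → 44
G = 172 + 0.1579 × (68 − 172) = 155.578 → 156
B = 64 + 0.1579 × (173 − 64) = 81.211 → 81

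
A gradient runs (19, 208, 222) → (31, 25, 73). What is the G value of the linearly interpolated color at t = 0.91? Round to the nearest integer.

G = 208 + 0.91 × (25 − 208) = 41.47 → 41

41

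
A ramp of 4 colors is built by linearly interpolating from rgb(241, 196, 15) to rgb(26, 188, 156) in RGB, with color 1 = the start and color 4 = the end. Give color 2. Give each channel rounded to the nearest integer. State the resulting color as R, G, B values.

With 4 swatches and endpoints inclusive, swatch 2 sits at t = (2 − 1)/(4 − 1) = 1/3 ≈ 0.3333.
R = 241 + 0.3333 × (26 − 241) = 169.341 → 169
G = 196 + 0.3333 × (188 − 196) = 193.334 → 193
B = 15 + 0.3333 × (156 − 15) = 61.995 → 62

(169, 193, 62)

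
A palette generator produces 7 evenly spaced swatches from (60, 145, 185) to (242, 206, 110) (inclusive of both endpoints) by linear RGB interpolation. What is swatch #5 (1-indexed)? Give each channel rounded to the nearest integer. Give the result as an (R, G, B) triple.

(181, 186, 135)

With 7 swatches and endpoints inclusive, swatch 5 sits at t = (5 − 1)/(7 − 1) = 4/6 ≈ 0.6667.
R = 60 + 0.6667 × (242 − 60) = 181.339 → 181
G = 145 + 0.6667 × (206 − 145) = 185.669 → 186
B = 185 + 0.6667 × (110 − 185) = 134.998 → 135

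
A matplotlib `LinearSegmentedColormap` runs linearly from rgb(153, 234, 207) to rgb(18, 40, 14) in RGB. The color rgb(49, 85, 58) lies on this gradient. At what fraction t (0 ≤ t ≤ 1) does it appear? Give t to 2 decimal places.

Invert the lerp on the G channel (largest span, 194): t = (85 − 234) / (40 − 234) = -149/-194 = 0.76804.
Check on R: (49 − 153)/(18 − 153) = 0.7704 ✓

0.77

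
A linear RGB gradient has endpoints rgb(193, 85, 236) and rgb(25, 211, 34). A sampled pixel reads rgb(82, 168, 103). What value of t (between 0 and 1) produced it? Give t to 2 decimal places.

Invert the lerp on the B channel (largest span, 202): t = (103 − 236) / (34 − 236) = -133/-202 = 0.65842.
Check on R: (82 − 193)/(25 − 193) = 0.6607 ✓

0.66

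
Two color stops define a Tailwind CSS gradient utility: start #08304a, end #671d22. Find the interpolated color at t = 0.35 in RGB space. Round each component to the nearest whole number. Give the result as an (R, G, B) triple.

#08304a → (8, 48, 74); #671d22 → (103, 29, 34).
R = 8 + 0.35 × (103 − 8) = 8 + 0.35 × 95 = 41.25 → 41
G = 48 + 0.35 × (29 − 48) = 48 + 0.35 × -19 = 41.35 → 41
B = 74 + 0.35 × (34 − 74) = 74 + 0.35 × -40 = 60 → 60

(41, 41, 60)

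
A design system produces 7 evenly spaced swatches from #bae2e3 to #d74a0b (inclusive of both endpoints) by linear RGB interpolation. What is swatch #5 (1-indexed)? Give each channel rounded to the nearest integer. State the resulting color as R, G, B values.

(205, 125, 83)

With 7 swatches and endpoints inclusive, swatch 5 sits at t = (5 − 1)/(7 − 1) = 4/6 ≈ 0.6667.
#bae2e3 → (186, 226, 227); #d74a0b → (215, 74, 11).
R = 186 + 0.6667 × (215 − 186) = 205.334 → 205
G = 226 + 0.6667 × (74 − 226) = 124.662 → 125
B = 227 + 0.6667 × (11 − 227) = 82.993 → 83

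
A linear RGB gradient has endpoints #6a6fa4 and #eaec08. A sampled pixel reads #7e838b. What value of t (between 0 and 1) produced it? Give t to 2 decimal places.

0.16

Invert the lerp on the B channel (largest span, 156): t = (139 − 164) / (8 − 164) = -25/-156 = 0.16026.
Check on R: (126 − 106)/(234 − 106) = 0.1562 ✓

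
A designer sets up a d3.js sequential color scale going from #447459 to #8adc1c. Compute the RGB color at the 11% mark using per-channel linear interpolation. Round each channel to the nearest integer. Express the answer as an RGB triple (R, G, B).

#447459 → (68, 116, 89); #8adc1c → (138, 220, 28).
11% corresponds to t = 0.11.
R = 68 + 0.11 × (138 − 68) = 68 + 0.11 × 70 = 75.7 → 76
G = 116 + 0.11 × (220 − 116) = 116 + 0.11 × 104 = 127.44 → 127
B = 89 + 0.11 × (28 − 89) = 89 + 0.11 × -61 = 82.29 → 82

(76, 127, 82)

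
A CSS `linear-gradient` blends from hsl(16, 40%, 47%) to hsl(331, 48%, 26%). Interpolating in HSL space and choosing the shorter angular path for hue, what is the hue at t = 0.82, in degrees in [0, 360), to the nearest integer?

Hue: 331 − 16 = 315°, but |315| > 180 so the shorter arc goes the other way: Δh = 315 − 360 = -45°.
H = 16 + 0.82 × (-45) = -20.9 → -21 → -21 mod 360 = 339°

339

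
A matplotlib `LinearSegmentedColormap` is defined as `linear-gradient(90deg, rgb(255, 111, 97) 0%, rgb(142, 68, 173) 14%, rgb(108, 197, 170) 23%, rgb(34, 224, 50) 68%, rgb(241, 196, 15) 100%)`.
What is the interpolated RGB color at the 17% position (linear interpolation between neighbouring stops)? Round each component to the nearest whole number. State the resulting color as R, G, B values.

17% lies between the 14% and 23% stops, so the local fraction is t = (17 − 14)/(23 − 14) = 3/9 ≈ 0.3333.
R = 142 + 0.3333 × (108 − 142) = 130.668 → 131
G = 68 + 0.3333 × (197 − 68) = 110.996 → 111
B = 173 + 0.3333 × (170 − 173) = 172 → 172

(131, 111, 172)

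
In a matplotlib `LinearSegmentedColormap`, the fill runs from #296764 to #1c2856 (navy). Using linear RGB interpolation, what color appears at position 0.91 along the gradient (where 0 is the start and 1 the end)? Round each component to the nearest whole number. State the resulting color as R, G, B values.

(29, 46, 87)

#296764 → (41, 103, 100); #1c2856 → (28, 40, 86).
R = 41 + 0.91 × (28 − 41) = 41 + 0.91 × -13 = 29.17 → 29
G = 103 + 0.91 × (40 − 103) = 103 + 0.91 × -63 = 45.67 → 46
B = 100 + 0.91 × (86 − 100) = 100 + 0.91 × -14 = 87.26 → 87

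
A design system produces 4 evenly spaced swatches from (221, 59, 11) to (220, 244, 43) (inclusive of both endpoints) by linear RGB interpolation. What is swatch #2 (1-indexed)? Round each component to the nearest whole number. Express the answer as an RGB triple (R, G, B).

With 4 swatches and endpoints inclusive, swatch 2 sits at t = (2 − 1)/(4 − 1) = 1/3 ≈ 0.3333.
R = 221 + 0.3333 × (220 − 221) = 220.667 → 221
G = 59 + 0.3333 × (244 − 59) = 120.66 → 121
B = 11 + 0.3333 × (43 − 11) = 21.666 → 22

(221, 121, 22)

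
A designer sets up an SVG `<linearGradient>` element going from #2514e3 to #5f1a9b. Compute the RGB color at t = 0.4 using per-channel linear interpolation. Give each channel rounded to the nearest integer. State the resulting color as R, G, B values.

(60, 22, 198)

#2514e3 → (37, 20, 227); #5f1a9b → (95, 26, 155).
R = 37 + 0.4 × (95 − 37) = 37 + 0.4 × 58 = 60.2 → 60
G = 20 + 0.4 × (26 − 20) = 20 + 0.4 × 6 = 22.4 → 22
B = 227 + 0.4 × (155 − 227) = 227 + 0.4 × -72 = 198.2 → 198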